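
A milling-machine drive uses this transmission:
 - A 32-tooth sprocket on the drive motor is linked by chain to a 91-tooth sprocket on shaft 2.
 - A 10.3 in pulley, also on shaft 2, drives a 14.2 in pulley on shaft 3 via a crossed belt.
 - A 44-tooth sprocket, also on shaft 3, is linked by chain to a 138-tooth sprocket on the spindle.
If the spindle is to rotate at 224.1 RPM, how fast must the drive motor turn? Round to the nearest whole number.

2756 RPM

Overall ratio R = 2.8438 × 1.3786 × 3.1364 = 12.296.
Required input speed = output speed × R = 224.1 × 12.296 = 2755.6 RPM.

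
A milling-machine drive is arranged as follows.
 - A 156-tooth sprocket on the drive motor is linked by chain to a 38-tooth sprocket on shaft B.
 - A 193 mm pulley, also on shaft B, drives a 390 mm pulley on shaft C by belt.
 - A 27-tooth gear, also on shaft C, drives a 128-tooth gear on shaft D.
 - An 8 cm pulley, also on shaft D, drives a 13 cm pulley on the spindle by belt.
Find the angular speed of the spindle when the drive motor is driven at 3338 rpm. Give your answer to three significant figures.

Chain: ratio = 38/156 = 0.24359, so shaft B turns at 3338 / 0.24359 = 13703 rpm.
Belt: ratio = 390/193 = 2.0207, so shaft C turns at 13703 / 2.0207 = 6781.4 rpm.
Gear mesh: ratio = 128/27 = 4.7407, so shaft D turns at 6781.4 / 4.7407 = 1430.5 rpm.
Belt: ratio = 13/8 = 1.625, so the spindle turns at 1430.5 / 1.625 = 880.28 rpm.

880 rpm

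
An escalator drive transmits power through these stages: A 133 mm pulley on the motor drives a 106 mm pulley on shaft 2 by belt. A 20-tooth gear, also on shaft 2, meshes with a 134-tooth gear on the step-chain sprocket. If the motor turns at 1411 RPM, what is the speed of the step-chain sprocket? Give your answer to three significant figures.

264 RPM

belt 106/133 = 0.79699 → 1411/0.79699 = 1770.4 RPM
gear mesh 134/20 = 6.7 → 1770.4/6.7 = 264.24 RPM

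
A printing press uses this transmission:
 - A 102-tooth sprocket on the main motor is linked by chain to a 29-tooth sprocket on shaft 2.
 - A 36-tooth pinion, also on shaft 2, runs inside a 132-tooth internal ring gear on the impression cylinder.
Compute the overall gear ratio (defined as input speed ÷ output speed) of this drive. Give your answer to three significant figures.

1.04

Each stage contributes driven/driver: chain 29/102 = 0.28431, internal gear 132/36 = 3.6667.
Overall: 0.28431 × 3.6667 = 1.0425.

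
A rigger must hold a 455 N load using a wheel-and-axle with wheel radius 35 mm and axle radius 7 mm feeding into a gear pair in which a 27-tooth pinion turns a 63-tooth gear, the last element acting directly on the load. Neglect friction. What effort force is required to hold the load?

Wheel-and-axle MA = R/r = 35/7 = 5.
Gear pair MA = 63/27 = 2.3333.
Combined ideal MA = 5 × 2.3333 = 11.667.
Effort = load / MA = 455 / 11.667 = 39 N.

39 N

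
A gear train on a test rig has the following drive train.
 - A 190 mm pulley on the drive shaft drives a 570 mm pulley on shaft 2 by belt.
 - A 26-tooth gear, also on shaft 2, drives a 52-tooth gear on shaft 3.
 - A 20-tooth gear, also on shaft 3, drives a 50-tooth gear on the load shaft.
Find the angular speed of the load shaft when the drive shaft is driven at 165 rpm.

Belt: ratio = 570/190 = 3, so shaft 2 turns at 165 / 3 = 55 rpm.
Gear mesh: ratio = 52/26 = 2, so shaft 3 turns at 55 / 2 = 27.5 rpm.
Gear mesh: ratio = 50/20 = 2.5, so the load shaft turns at 27.5 / 2.5 = 11 rpm.

11 rpm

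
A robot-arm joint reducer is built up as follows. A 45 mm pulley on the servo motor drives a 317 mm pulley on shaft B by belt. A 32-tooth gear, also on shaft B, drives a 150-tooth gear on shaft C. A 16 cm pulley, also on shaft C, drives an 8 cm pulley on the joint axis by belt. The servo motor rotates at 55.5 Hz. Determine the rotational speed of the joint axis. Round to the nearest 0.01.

3.36 Hz

Belt: ratio = 317/45 = 7.0444, so shaft B turns at 55.5 / 7.0444 = 7.8785 Hz.
Gear mesh: ratio = 150/32 = 4.6875, so shaft C turns at 7.8785 / 4.6875 = 1.6808 Hz.
Belt: ratio = 8/16 = 0.5, so the joint axis turns at 1.6808 / 0.5 = 3.3615 Hz.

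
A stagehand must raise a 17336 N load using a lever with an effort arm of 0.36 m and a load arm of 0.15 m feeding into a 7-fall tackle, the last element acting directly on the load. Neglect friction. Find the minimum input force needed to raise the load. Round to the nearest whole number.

Lever MA = effort arm / load arm = 0.36/0.15 = 2.4.
Block-and-tackle MA = number of supporting rope parts = 7.
Combined ideal MA = 2.4 × 7 = 16.8.
Effort = load / MA = 17336 / 16.8 = 1031.9 N.

1032 N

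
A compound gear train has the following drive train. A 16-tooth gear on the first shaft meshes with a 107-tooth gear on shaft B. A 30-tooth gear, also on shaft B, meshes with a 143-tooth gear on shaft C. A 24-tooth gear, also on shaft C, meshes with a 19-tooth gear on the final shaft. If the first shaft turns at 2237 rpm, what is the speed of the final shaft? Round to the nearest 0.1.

88.6 rpm

the first shaft → shaft B (gear mesh, 107/16): 2237 ÷ 6.6875 = 334.5 rpm
shaft B → shaft C (gear mesh, 143/30): 334.5 ÷ 4.7667 = 70.176 rpm
shaft C → the final shaft (gear mesh, 19/24): 70.176 ÷ 0.79167 = 88.643 rpm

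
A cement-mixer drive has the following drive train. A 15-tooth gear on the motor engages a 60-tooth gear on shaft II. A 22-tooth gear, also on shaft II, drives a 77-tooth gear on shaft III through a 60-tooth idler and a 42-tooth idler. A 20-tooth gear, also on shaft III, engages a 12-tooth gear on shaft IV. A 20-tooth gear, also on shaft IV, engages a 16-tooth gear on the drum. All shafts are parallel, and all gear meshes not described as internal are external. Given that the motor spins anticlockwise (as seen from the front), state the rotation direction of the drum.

the motor → shaft II: external mesh, 1 reversal → CW.
shaft II → shaft III: driver → idler → idler → driven is 3 external meshes, 3 reversals → CCW.
shaft III → shaft IV: external mesh, 1 reversal → CW.
shaft IV → the drum: external mesh, 1 reversal → CCW.
6 reversals in total — an even number — so the drum turns the same way as the motor.

anticlockwise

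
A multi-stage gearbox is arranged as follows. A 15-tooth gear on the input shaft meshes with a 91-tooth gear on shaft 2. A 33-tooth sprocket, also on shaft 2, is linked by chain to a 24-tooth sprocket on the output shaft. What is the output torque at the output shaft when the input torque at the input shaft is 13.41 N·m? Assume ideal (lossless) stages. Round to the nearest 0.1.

After the gear mesh (91/15): 13.41 × 6.0667 = 81.354 N·m
After the chain (24/33): 81.354 × 0.72727 = 59.167 N·m

59.2 N·m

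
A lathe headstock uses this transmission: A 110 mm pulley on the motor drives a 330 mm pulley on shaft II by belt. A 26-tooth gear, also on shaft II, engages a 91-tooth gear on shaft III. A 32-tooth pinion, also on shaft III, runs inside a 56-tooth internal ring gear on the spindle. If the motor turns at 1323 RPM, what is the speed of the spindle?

72 RPM

belt 330/110 = 3 → 1323/3 = 441 RPM
gear mesh 91/26 = 3.5 → 441/3.5 = 126 RPM
internal gear 56/32 = 1.75 → 126/1.75 = 72 RPM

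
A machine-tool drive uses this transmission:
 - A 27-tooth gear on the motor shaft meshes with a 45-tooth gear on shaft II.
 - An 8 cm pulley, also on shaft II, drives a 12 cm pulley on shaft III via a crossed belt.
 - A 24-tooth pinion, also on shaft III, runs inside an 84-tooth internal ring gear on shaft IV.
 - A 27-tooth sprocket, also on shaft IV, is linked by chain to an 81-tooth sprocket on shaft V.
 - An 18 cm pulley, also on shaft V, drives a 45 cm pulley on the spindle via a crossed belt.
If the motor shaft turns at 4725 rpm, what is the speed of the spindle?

gear mesh 45/27 = 1.6667 → 4725/1.6667 = 2835 rpm
belt 12/8 = 1.5 → 2835/1.5 = 1890 rpm
internal gear 84/24 = 3.5 → 1890/3.5 = 540 rpm
chain 81/27 = 3 → 540/3 = 180 rpm
belt 45/18 = 2.5 → 180/2.5 = 72 rpm

72 rpm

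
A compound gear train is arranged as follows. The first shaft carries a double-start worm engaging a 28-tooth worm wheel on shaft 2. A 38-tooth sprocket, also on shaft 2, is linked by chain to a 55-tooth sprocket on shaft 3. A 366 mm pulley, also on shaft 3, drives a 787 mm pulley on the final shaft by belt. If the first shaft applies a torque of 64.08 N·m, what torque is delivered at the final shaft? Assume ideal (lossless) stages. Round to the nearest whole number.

2792 N·m

worm 28/2 = 14 → τ = 64.08·14 = 897.12 N·m
chain 55/38 = 1.4474 → τ = 897.12·1.4474 = 1298.5 N·m
belt 787/366 = 2.1503 → τ = 1298.5·2.1503 = 2792.1 N·m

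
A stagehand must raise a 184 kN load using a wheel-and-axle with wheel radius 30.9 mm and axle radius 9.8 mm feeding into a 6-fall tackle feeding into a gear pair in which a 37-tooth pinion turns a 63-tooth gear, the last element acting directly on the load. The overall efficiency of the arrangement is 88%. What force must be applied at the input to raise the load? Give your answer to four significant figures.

Wheel-and-axle MA = R/r = 30.9/9.8 = 3.1531.
Block-and-tackle MA = number of supporting rope parts = 6.
Gear pair MA = 63/37 = 1.7027.
Combined ideal MA = 3.1531 × 6 × 1.7027 = 32.212.
Actual MA = 32.212 × 0.88 = 28.347.
Effort = load / actual MA = 184 / 28.347 = 6.491 kN.

6.491 kN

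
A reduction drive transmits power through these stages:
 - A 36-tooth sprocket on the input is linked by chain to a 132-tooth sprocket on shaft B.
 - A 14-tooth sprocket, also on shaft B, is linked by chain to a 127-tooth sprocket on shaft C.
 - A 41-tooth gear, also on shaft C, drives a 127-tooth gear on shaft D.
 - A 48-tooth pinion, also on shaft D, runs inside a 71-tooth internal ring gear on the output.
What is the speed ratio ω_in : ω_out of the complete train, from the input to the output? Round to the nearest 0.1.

Each stage contributes driven/driver: chain 132/36 = 3.6667, chain 127/14 = 9.0714, gear mesh 127/41 = 3.0976, internal gear 71/48 = 1.4792.
Overall: 3.6667 × 9.0714 × 3.0976 × 1.4792 = 152.4.

152.4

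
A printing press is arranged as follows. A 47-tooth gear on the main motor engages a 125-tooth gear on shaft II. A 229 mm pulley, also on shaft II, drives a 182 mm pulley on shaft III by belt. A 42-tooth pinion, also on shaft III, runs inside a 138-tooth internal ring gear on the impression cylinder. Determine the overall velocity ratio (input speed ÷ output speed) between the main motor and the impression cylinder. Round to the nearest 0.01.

Each stage contributes driven/driver: gear mesh 125/47 = 2.6596, belt 182/229 = 0.79476, internal gear 138/42 = 3.2857.
Overall: 2.6596 × 0.79476 × 3.2857 = 6.9451.

6.95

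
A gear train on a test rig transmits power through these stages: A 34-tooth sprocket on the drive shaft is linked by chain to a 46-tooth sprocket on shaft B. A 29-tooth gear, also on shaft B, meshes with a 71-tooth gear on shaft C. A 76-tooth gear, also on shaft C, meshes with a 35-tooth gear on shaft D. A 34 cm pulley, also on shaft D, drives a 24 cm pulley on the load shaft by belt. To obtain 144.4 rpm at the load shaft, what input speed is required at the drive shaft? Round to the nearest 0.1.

Overall ratio R = 1.3529 × 2.4483 × 0.46053 × 0.70588 = 1.0768.
Required input speed = output speed × R = 144.4 × 1.0768 = 155.49 rpm.

155.5 rpm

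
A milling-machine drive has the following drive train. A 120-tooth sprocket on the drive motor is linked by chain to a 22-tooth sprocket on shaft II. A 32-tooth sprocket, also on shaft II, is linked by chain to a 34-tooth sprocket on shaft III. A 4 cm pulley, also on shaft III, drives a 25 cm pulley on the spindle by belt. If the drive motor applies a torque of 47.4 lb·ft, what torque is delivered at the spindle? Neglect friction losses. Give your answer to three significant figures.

Chain: ratio = 22/120 = 0.18333; torque at shaft II = 47.4 × 0.18333 = 8.69 lb·ft.
Chain: ratio = 34/32 = 1.0625; torque at shaft III = 8.69 × 1.0625 = 9.2331 lb·ft.
Belt: ratio = 25/4 = 6.25; torque at the spindle = 9.2331 × 6.25 = 57.707 lb·ft.

57.7 lb·ft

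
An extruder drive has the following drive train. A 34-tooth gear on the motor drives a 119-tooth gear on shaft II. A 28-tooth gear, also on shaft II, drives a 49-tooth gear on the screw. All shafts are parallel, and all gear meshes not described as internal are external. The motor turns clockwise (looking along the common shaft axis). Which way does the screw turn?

the motor → shaft II: external mesh, 1 reversal → CCW.
shaft II → the screw: external mesh, 1 reversal → CW.
2 reversals in total — an even number — so the screw turns the same way as the motor.

clockwise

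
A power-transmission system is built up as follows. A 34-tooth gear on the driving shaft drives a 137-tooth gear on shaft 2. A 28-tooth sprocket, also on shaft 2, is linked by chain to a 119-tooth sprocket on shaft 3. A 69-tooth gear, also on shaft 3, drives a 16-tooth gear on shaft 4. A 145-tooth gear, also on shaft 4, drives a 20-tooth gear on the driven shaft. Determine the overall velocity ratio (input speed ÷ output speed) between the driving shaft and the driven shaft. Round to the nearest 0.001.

0.548

Each stage contributes driven/driver: gear mesh 137/34 = 4.0294, chain 119/28 = 4.25, gear mesh 16/69 = 0.23188, gear mesh 20/145 = 0.13793.
Overall: 4.0294 × 4.25 × 0.23188 × 0.13793 = 0.54773.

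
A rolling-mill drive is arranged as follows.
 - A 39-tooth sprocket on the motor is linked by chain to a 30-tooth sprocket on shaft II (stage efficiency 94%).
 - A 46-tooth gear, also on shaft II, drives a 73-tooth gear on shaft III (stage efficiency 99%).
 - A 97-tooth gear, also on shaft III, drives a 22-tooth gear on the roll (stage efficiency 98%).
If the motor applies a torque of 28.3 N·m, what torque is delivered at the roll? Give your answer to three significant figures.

7.15 N·m

Chain: ratio = 30/39 = 0.76923; torque at shaft II = 28.3 × 0.76923 × 0.94 = 20.463 N·m.
Gear mesh: ratio = 73/46 = 1.587; torque at shaft III = 20.463 × 1.587 × 0.99 = 32.149 N·m.
Gear mesh: ratio = 22/97 = 0.2268; torque at the roll = 32.149 × 0.2268 × 0.98 = 7.1458 N·m.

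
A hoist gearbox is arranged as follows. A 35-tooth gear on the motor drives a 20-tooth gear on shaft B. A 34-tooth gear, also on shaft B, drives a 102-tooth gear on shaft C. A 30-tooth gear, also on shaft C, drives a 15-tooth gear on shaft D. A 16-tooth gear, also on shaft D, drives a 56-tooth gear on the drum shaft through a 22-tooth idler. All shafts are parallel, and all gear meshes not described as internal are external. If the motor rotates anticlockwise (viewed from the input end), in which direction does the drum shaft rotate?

the motor → shaft B: external mesh, 1 reversal → CW.
shaft B → shaft C: external mesh, 1 reversal → CCW.
shaft C → shaft D: external mesh, 1 reversal → CW.
shaft D → the drum shaft: driver → idler → driven is 2 external meshes, 2 reversals → CW.
5 reversals in total — an odd number — so the drum shaft turns opposite to the motor.

clockwise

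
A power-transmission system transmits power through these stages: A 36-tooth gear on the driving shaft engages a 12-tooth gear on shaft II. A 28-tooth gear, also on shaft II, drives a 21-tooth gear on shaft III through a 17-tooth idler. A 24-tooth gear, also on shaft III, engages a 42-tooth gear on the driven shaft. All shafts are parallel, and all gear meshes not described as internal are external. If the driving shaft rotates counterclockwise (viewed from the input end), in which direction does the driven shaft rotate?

counterclockwise

the driving shaft → shaft II: external mesh, 1 reversal → CW.
shaft II → shaft III: driver → idler → driven is 2 external meshes, 2 reversals → CW.
shaft III → the driven shaft: external mesh, 1 reversal → CCW.
4 reversals in total — an even number — so the driven shaft turns the same way as the driving shaft.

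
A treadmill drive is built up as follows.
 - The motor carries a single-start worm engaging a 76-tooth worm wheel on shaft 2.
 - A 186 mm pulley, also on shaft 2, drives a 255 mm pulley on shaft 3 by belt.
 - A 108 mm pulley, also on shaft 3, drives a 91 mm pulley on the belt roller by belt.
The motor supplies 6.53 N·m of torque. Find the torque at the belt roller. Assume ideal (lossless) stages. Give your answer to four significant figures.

worm 76/1 = 76 → τ = 6.53·76 = 496.28 N·m
belt 255/186 = 1.371 → τ = 496.28·1.371 = 680.38 N·m
belt 91/108 = 0.84259 → τ = 680.38·0.84259 = 573.29 N·m

573.3 N·m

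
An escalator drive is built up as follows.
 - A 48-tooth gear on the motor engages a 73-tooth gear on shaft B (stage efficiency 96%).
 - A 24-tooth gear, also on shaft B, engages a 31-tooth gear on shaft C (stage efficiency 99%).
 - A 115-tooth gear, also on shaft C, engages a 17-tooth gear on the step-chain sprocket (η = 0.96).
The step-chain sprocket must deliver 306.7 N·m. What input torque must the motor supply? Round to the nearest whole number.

Overall ratio R = 1.5208 × 1.2917 × 0.14783 = 0.29039; overall efficiency η = 0.96 × 0.99 × 0.96 = 0.9124.
Input torque = output torque / (R × η) = 306.7 / (0.29039 × 0.9124) = 1157.6 N·m.

1158 N·m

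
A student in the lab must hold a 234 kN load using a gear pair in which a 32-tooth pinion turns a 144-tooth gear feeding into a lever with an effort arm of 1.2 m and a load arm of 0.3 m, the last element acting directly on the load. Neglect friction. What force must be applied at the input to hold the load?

Gear pair MA = 144/32 = 4.5.
Lever MA = effort arm / load arm = 1.2/0.3 = 4.
Combined ideal MA = 4.5 × 4 = 18.
Effort = load / MA = 234 / 18 = 13 kN.

13 kN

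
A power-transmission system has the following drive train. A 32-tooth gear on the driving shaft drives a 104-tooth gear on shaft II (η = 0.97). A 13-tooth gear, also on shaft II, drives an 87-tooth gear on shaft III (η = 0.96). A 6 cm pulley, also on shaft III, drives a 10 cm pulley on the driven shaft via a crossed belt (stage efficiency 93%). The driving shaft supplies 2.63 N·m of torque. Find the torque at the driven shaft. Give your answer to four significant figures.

gear mesh 104/32 = 3.25 → τ = 2.63·3.25·0.97 = 8.2911 N·m
gear mesh 87/13 = 6.6923 → τ = 8.2911·6.6923·0.96 = 53.267 N·m
belt 10/6 = 1.6667 → τ = 53.267·1.6667·0.93 = 82.564 N·m

82.56 N·m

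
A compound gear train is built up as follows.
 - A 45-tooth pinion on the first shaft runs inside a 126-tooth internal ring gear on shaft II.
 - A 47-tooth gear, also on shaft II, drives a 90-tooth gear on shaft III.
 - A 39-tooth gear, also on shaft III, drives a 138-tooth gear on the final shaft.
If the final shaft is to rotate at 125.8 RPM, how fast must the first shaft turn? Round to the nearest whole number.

2387 RPM

Overall ratio R = 2.8 × 1.9149 × 3.5385 = 18.972.
Required input speed = output speed × R = 125.8 × 18.972 = 2386.7 RPM.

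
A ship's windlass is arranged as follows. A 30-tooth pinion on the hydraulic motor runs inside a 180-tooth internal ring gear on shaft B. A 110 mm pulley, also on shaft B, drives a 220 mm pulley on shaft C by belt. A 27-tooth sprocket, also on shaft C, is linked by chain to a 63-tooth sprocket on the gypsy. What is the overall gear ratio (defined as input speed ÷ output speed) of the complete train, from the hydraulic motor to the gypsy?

28

Each stage contributes driven/driver: internal gear 180/30 = 6, belt 220/110 = 2, chain 63/27 = 2.3333.
Overall: 6 × 2 × 2.3333 = 28.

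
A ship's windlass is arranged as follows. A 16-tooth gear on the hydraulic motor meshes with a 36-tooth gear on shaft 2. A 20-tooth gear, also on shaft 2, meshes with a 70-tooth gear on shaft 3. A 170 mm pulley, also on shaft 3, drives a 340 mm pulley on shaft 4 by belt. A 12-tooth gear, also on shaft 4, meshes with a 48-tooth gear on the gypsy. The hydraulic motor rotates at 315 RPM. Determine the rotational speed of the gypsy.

5 RPM

Gear mesh: ratio = 36/16 = 2.25, so shaft 2 turns at 315 / 2.25 = 140 RPM.
Gear mesh: ratio = 70/20 = 3.5, so shaft 3 turns at 140 / 3.5 = 40 RPM.
Belt: ratio = 340/170 = 2, so shaft 4 turns at 40 / 2 = 20 RPM.
Gear mesh: ratio = 48/12 = 4, so the gypsy turns at 20 / 4 = 5 RPM.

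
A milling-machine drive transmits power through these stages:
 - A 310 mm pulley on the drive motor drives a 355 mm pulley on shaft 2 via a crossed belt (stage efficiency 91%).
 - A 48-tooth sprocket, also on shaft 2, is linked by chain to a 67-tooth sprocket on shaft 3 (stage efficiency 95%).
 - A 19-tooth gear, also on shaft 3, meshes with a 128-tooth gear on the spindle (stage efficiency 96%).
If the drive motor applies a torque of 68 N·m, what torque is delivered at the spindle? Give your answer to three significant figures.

After the belt (355/310): 68 × 1.1452 × 0.91 = 70.863 N·m
After the chain (67/48): 70.863 × 1.3958 × 0.95 = 93.967 N·m
After the gear mesh (128/19): 93.967 × 6.7368 × 0.96 = 607.72 N·m

608 N·m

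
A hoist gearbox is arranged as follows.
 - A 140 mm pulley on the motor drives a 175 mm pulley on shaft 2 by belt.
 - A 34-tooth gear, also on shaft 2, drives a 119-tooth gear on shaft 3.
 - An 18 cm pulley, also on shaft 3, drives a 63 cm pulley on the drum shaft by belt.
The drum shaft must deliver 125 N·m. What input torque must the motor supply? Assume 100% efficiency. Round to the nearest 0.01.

8.16 N·m

Overall ratio R = 1.25 × 3.5 × 3.5 = 15.312.
Input torque = output torque / R = 125 / 15.312 = 8.1633 N·m.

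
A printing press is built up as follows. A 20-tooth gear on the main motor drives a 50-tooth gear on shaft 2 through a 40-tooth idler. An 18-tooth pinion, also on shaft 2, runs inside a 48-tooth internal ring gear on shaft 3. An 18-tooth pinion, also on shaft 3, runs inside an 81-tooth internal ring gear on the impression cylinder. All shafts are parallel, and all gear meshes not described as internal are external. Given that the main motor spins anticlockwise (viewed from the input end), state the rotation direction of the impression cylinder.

the main motor → shaft 2: driver → idler → driven is 2 external meshes, 2 reversals → CCW.
shaft 2 → shaft 3: internal mesh, same direction → CCW.
shaft 3 → the impression cylinder: internal mesh, same direction → CCW.
2 reversals in total — an even number — so the impression cylinder turns the same way as the main motor.

anticlockwise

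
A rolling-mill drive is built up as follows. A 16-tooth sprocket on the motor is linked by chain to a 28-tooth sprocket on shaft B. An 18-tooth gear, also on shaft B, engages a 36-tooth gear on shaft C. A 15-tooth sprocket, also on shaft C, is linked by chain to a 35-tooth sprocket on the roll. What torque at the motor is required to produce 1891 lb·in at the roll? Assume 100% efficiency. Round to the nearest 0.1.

Overall ratio R = 1.75 × 2 × 2.3333 = 8.1667.
Input torque = output torque / R = 1891 / 8.1667 = 231.55 lb·in.

231.6 lb·in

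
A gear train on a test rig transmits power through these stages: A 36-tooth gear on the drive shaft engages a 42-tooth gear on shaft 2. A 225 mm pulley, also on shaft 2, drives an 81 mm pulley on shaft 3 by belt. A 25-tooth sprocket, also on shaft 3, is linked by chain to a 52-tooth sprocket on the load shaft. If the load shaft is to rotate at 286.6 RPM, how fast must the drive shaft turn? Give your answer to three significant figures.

Overall ratio R = 1.1667 × 0.36 × 2.08 = 0.8736.
Required input speed = output speed × R = 286.6 × 0.8736 = 250.37 RPM.

250 RPM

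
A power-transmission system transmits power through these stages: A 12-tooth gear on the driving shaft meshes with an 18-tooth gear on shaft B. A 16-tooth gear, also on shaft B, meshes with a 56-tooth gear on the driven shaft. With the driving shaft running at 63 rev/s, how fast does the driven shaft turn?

12 rev/s

Gear mesh: ratio = 18/12 = 1.5, so shaft B turns at 63 / 1.5 = 42 rev/s.
Gear mesh: ratio = 56/16 = 3.5, so the driven shaft turns at 42 / 3.5 = 12 rev/s.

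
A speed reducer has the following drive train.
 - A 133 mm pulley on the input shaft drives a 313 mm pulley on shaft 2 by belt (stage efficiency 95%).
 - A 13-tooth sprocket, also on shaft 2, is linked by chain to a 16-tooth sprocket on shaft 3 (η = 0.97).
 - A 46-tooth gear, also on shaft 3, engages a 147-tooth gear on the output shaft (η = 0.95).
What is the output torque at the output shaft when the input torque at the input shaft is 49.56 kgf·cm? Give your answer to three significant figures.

Belt: ratio = 313/133 = 2.3534; torque at shaft 2 = 49.56 × 2.3534 × 0.95 = 110.8 kgf·cm.
Chain: ratio = 16/13 = 1.2308; torque at shaft 3 = 110.8 × 1.2308 × 0.97 = 132.28 kgf·cm.
Gear mesh: ratio = 147/46 = 3.1957; torque at the output shaft = 132.28 × 3.1957 × 0.95 = 401.59 kgf·cm.

402 kgf·cm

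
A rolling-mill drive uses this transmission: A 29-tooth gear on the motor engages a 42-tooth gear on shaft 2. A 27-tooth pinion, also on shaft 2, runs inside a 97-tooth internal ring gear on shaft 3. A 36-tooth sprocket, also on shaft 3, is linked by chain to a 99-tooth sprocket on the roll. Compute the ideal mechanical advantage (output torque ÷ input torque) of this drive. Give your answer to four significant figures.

Each stage contributes driven/driver: gear mesh 42/29 = 1.4483, internal gear 97/27 = 3.5926, chain 99/36 = 2.75.
Overall: 1.4483 × 3.5926 × 2.75 = 14.308.

14.31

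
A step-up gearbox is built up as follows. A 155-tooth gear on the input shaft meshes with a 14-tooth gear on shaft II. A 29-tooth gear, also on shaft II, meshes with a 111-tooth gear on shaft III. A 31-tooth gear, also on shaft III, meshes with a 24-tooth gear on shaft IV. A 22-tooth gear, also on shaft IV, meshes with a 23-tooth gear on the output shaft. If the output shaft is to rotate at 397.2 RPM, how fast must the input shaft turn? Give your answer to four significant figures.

111.1 RPM

Overall ratio R = 0.090323 × 3.8276 × 0.77419 × 1.0455 = 0.27982.
Required input speed = output speed × R = 397.2 × 0.27982 = 111.14 RPM.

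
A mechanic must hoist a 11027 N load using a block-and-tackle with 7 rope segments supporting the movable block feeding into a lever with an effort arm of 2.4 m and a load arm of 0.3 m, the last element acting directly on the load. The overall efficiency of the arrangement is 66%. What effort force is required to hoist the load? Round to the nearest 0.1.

298.3 N

Block-and-tackle MA = number of supporting rope parts = 7.
Lever MA = effort arm / load arm = 2.4/0.3 = 8.
Combined ideal MA = 7 × 8 = 56.
Actual MA = 56 × 0.66 = 36.96.
Effort = load / actual MA = 11027 / 36.96 = 298.35 N.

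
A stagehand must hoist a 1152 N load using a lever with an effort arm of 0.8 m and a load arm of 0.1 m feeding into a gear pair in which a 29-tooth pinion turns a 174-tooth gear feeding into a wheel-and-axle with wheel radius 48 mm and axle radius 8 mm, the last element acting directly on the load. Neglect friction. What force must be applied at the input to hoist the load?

Lever MA = effort arm / load arm = 0.8/0.1 = 8.
Gear pair MA = 174/29 = 6.
Wheel-and-axle MA = R/r = 48/8 = 6.
Combined ideal MA = 8 × 6 × 6 = 288.
Effort = load / MA = 1152 / 288 = 4 N.

4 N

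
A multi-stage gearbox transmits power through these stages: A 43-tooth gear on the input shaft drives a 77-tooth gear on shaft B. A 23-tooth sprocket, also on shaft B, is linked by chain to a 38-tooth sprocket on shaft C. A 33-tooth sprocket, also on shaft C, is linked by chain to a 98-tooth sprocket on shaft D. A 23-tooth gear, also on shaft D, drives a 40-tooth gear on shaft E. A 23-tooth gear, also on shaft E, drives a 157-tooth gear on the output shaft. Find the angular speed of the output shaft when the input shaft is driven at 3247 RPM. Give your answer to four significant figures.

31.13 RPM

gear mesh 77/43 = 1.7907 → 3247/1.7907 = 1813.3 RPM
chain 38/23 = 1.6522 → 1813.3/1.6522 = 1097.5 RPM
chain 98/33 = 2.9697 → 1097.5/2.9697 = 369.57 RPM
gear mesh 40/23 = 1.7391 → 369.57/1.7391 = 212.5 RPM
gear mesh 157/23 = 6.8261 → 212.5/6.8261 = 31.131 RPM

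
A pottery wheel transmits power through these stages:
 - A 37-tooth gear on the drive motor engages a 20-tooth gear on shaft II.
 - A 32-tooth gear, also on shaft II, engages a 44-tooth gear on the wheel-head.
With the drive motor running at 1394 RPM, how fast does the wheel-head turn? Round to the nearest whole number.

1876 RPM

Gear mesh: ratio = 20/37 = 0.54054, so shaft II turns at 1394 / 0.54054 = 2578.9 RPM.
Gear mesh: ratio = 44/32 = 1.375, so the wheel-head turns at 2578.9 / 1.375 = 1875.6 RPM.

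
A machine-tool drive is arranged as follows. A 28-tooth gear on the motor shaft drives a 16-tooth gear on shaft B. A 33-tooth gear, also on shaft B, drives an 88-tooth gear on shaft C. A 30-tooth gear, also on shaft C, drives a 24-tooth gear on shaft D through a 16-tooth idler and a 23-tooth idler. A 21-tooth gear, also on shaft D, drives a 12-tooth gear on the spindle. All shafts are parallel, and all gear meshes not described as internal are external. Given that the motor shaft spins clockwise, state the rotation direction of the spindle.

the motor shaft → shaft B: external mesh, 1 reversal → CCW.
shaft B → shaft C: external mesh, 1 reversal → CW.
shaft C → shaft D: driver → idler → idler → driven is 3 external meshes, 3 reversals → CCW.
shaft D → the spindle: external mesh, 1 reversal → CW.
6 reversals in total — an even number — so the spindle turns the same way as the motor shaft.

clockwise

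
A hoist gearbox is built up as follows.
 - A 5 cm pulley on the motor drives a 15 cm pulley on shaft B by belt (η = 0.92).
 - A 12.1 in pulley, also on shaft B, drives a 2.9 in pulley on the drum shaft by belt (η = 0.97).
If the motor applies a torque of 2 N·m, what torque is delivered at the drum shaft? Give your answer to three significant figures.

1.28 N·m

belt 15/5 = 3 → τ = 2·3·0.92 = 5.52 N·m
belt 2.9/12.1 = 0.23967 → τ = 5.52·0.23967·0.97 = 1.2833 N·m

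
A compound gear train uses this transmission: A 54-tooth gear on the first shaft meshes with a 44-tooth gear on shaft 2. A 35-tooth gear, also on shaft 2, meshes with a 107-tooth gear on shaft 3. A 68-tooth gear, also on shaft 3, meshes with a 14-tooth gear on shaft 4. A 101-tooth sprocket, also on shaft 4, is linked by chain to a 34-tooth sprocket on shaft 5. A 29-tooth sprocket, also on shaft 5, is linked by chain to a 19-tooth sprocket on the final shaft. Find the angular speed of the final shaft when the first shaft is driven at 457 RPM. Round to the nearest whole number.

Gear mesh: ratio = 44/54 = 0.81481, so shaft 2 turns at 457 / 0.81481 = 560.86 RPM.
Gear mesh: ratio = 107/35 = 3.0571, so shaft 3 turns at 560.86 / 3.0571 = 183.46 RPM.
Gear mesh: ratio = 14/68 = 0.20588, so shaft 4 turns at 183.46 / 0.20588 = 891.09 RPM.
Chain: ratio = 34/101 = 0.33663, so shaft 5 turns at 891.09 / 0.33663 = 2647.1 RPM.
Chain: ratio = 19/29 = 0.65517, so the final shaft turns at 2647.1 / 0.65517 = 4040.3 RPM.

4040 RPM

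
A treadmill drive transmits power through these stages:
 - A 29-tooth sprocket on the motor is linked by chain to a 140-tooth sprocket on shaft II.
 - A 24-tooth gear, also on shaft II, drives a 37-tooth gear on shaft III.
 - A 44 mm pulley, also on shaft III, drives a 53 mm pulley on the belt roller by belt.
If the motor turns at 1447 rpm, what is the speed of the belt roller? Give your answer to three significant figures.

the motor → shaft II (chain, 140/29): 1447 ÷ 4.8276 = 299.74 rpm
shaft II → shaft III (gear mesh, 37/24): 299.74 ÷ 1.5417 = 194.42 rpm
shaft III → the belt roller (belt, 53/44): 194.42 ÷ 1.2045 = 161.41 rpm

161 rpm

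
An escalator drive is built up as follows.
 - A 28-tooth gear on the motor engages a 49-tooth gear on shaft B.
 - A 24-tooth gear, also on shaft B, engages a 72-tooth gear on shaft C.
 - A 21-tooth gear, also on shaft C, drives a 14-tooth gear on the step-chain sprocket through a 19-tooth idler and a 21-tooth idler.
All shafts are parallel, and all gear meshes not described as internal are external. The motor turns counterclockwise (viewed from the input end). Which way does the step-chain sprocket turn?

the motor → shaft B: external mesh, 1 reversal → CW.
shaft B → shaft C: external mesh, 1 reversal → CCW.
shaft C → the step-chain sprocket: driver → idler → idler → driven is 3 external meshes, 3 reversals → CW.
5 reversals in total — an odd number — so the step-chain sprocket turns opposite to the motor.

clockwise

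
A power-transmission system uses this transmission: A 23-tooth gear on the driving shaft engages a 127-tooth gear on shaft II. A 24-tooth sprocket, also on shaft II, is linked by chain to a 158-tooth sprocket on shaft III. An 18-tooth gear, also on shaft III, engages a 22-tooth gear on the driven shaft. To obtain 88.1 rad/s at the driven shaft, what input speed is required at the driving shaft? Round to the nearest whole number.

Overall ratio R = 5.5217 × 6.5833 × 1.2222 = 44.43.
Required input speed = output speed × R = 88.1 × 44.43 = 3914.2 rad/s.

3914 rad/s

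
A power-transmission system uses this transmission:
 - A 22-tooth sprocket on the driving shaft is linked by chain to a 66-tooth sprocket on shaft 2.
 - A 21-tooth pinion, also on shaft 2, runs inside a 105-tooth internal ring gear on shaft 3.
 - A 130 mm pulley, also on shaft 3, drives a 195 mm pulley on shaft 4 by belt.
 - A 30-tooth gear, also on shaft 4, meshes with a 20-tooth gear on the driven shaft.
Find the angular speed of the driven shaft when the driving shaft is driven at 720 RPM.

chain 66/22 = 3 → 720/3 = 240 RPM
internal gear 105/21 = 5 → 240/5 = 48 RPM
belt 195/130 = 1.5 → 48/1.5 = 32 RPM
gear mesh 20/30 = 0.66667 → 32/0.66667 = 48 RPM

48 RPM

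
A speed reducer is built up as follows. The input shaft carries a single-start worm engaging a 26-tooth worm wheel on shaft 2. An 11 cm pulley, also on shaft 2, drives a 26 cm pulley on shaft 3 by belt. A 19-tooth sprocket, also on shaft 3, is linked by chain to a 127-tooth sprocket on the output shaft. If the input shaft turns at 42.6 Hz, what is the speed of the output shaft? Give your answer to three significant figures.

0.104 Hz

Worm: ratio = 26/1 = 26, so shaft 2 turns at 42.6 / 26 = 1.6385 Hz.
Belt: ratio = 26/11 = 2.3636, so shaft 3 turns at 1.6385 / 2.3636 = 0.6932 Hz.
Chain: ratio = 127/19 = 6.6842, so the output shaft turns at 0.6932 / 6.6842 = 0.10371 Hz.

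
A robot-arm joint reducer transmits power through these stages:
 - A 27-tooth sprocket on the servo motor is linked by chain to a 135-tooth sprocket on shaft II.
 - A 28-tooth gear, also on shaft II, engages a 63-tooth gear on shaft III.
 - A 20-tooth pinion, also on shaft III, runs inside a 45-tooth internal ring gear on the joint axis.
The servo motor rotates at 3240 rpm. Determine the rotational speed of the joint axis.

128 rpm

the servo motor → shaft II (chain, 135/27): 3240 ÷ 5 = 648 rpm
shaft II → shaft III (gear mesh, 63/28): 648 ÷ 2.25 = 288 rpm
shaft III → the joint axis (internal gear, 45/20): 288 ÷ 2.25 = 128 rpm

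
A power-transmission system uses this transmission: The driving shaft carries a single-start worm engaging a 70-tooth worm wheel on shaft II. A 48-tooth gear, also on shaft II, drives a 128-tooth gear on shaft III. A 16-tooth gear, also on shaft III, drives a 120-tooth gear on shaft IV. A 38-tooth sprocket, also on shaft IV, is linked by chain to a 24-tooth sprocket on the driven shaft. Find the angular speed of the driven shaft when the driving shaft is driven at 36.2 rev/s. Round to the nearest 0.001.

the driving shaft → shaft II (worm, 70/1): 36.2 ÷ 70 = 0.51714 rev/s
shaft II → shaft III (gear mesh, 128/48): 0.51714 ÷ 2.6667 = 0.19393 rev/s
shaft III → shaft IV (gear mesh, 120/16): 0.19393 ÷ 7.5 = 0.025857 rev/s
shaft IV → the driven shaft (chain, 24/38): 0.025857 ÷ 0.63158 = 0.04094 rev/s

0.041 rev/s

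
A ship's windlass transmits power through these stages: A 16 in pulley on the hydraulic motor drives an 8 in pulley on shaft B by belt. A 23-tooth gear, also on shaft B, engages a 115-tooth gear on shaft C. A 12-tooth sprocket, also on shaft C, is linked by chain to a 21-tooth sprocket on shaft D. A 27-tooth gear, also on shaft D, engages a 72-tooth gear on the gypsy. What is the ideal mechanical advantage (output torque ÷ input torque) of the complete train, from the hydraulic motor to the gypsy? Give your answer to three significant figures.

Each stage contributes driven/driver: belt 8/16 = 0.5, gear mesh 115/23 = 5, chain 21/12 = 1.75, gear mesh 72/27 = 2.6667.
Overall: 0.5 × 5 × 1.75 × 2.6667 = 11.667.

11.7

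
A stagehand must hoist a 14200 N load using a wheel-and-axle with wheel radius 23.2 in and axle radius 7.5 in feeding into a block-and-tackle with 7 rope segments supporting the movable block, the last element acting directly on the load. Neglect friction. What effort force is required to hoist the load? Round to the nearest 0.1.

Wheel-and-axle MA = R/r = 23.2/7.5 = 3.0933.
Block-and-tackle MA = number of supporting rope parts = 7.
Combined ideal MA = 3.0933 × 7 = 21.653.
Effort = load / MA = 14200 / 21.653 = 655.79 N.

655.8 N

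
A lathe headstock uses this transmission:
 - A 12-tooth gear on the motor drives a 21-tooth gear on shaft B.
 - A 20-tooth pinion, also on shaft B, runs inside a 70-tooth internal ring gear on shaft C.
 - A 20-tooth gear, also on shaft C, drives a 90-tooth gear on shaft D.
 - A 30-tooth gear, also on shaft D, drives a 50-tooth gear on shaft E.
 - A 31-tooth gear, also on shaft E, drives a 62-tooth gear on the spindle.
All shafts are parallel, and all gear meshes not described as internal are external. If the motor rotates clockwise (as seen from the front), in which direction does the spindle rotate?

clockwise

the motor → shaft B: external mesh, 1 reversal → CCW.
shaft B → shaft C: internal mesh, same direction → CCW.
shaft C → shaft D: external mesh, 1 reversal → CW.
shaft D → shaft E: external mesh, 1 reversal → CCW.
shaft E → the spindle: external mesh, 1 reversal → CW.
4 reversals in total — an even number — so the spindle turns the same way as the motor.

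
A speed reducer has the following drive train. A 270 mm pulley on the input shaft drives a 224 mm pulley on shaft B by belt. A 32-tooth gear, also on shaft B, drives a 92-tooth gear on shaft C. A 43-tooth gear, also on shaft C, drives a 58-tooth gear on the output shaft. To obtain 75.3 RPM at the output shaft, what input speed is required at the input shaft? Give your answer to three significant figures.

Overall ratio R = 0.82963 × 2.875 × 1.3488 = 3.2172.
Required input speed = output speed × R = 75.3 × 3.2172 = 242.26 RPM.

242 RPM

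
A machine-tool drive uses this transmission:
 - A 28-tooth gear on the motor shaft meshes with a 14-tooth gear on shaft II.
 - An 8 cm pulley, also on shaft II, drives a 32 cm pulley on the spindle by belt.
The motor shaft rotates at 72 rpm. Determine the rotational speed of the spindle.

the motor shaft → shaft II (gear mesh, 14/28): 72 ÷ 0.5 = 144 rpm
shaft II → the spindle (belt, 32/8): 144 ÷ 4 = 36 rpm

36 rpm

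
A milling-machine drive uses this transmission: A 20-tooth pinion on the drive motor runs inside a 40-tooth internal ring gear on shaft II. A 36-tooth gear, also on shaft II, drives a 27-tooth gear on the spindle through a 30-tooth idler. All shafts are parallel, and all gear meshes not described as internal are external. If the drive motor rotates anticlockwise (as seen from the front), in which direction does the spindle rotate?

anticlockwise

the drive motor → shaft II: internal mesh, same direction → CCW.
shaft II → the spindle: driver → idler → driven is 2 external meshes, 2 reversals → CCW.
2 reversals in total — an even number — so the spindle turns the same way as the drive motor.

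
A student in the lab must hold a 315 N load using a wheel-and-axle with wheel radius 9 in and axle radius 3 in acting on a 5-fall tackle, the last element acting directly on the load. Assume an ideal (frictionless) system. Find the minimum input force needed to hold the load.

Wheel-and-axle MA = R/r = 9/3 = 3.
Block-and-tackle MA = number of supporting rope parts = 5.
Combined ideal MA = 3 × 5 = 15.
Effort = load / MA = 315 / 15 = 21 N.

21 N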